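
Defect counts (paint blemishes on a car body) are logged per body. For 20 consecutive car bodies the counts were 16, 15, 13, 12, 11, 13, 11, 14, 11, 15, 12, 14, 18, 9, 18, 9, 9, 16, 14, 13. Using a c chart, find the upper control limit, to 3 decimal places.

24.029

c̄ = (16 + 15 + 13 + 12 + 11 + 13 + 11 + 14 + 11 + 15 + 12 + 14 + 18 + 9 + 18 + 9 + 9 + 16 + 14 + 13) / 20 = 263 / 20 = 13.1500
UCL = c̄ + 3√c̄ = 13.1500 + 3 × √13.1500 = 13.1500 + 3 × 3.6263 = 24.0289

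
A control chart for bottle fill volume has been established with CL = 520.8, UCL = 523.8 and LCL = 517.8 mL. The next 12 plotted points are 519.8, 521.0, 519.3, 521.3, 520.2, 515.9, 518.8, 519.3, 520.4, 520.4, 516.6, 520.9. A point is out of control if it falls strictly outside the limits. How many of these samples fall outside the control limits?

Compare each point to [517.8, 523.8]: sample 6 = 515.9 < LCL; sample 11 = 516.6 < LCL.

2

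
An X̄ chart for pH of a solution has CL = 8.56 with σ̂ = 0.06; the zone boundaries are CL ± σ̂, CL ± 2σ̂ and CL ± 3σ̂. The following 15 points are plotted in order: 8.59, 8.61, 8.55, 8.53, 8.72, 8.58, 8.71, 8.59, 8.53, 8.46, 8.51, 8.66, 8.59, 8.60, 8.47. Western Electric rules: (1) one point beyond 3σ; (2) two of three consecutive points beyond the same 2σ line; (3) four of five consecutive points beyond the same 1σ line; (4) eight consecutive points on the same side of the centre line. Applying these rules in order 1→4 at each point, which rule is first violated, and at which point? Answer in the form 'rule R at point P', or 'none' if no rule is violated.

rule 2 at point 7

Zone of each point (C = within 1σ̂, B = 1σ̂–2σ̂, A = 2σ̂–3σ̂, * = beyond 3σ̂; sign = side of CL): 1:+C, 2:+C, 3:-C, 4:-C, 5:+A, 6:+C, 7:+A, 8:+C, 9:-C, 10:-B, 11:-C, 12:+B, 13:+C, 14:+C, 15:-B
Rule 2 (two of three consecutive points beyond the same 2σ limit) is satisfied at point 7.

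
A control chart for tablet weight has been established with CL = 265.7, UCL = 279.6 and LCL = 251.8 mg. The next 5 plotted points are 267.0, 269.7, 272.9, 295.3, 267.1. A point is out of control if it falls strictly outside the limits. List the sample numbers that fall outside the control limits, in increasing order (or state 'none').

Compare each point to [251.8, 279.6]: sample 4 = 295.3 > UCL.

4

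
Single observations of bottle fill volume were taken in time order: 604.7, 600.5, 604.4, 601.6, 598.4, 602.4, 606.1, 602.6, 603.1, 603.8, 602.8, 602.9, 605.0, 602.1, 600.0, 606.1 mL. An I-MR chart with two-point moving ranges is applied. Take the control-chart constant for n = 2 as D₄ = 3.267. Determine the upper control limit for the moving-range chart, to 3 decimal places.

Moving ranges: 4.2, 3.9, 2.8, 3.2, 4.0, 3.7, 3.5, 0.5, 0.7, 1.0, 0.1, 2.1, 2.9, 2.1, 6.1; M̄R̄ = 40.8000 / 15 = 2.7200
UCL_MR = D₄·M̄R̄ = 3.267 × 2.7200 = 8.8862

8.886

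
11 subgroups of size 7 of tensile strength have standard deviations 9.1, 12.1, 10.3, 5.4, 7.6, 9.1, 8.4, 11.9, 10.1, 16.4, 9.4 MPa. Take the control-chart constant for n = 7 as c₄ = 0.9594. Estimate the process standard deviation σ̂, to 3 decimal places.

10.404

s̄ = (9.1 + 12.1 + 10.3 + 5.4 + 7.6 + 9.1 + 8.4 + 11.9 + 10.1 + 16.4 + 9.4) / 11 = 9.9818
σ̂ = s̄ / c₄ = 9.9818 / 0.9594 = 10.4042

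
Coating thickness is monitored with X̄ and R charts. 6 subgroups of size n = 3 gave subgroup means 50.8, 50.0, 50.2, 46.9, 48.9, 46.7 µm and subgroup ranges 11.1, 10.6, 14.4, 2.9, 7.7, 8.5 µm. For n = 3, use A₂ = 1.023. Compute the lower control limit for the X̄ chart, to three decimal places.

X̄̄ = (50.8 + 50.0 + 50.2 + 46.9 + 48.9 + 46.7) / 6 = 293.5000 / 6 = 48.9167
R̄ = (11.1 + 10.6 + 14.4 + 2.9 + 7.7 + 8.5) / 6 = 55.2000 / 6 = 9.2000
LCL = X̄̄ − A₂·R̄ = 48.9167 − 1.023 × 9.2000 = 39.5051

39.505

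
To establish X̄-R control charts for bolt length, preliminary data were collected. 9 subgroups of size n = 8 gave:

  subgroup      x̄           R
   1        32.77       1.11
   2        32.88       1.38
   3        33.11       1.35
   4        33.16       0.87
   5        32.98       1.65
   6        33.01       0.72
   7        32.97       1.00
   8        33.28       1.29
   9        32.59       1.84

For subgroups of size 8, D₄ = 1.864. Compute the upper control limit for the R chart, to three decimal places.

2.322

R̄ = (1.11 + 1.38 + 1.35 + 0.87 + 1.65 + 0.72 + 1.00 + 1.29 + 1.84) / 9 = 11.2100 / 9 = 1.2456
UCL_R = D₄·R̄ = 1.864 × 1.2456 = 2.3217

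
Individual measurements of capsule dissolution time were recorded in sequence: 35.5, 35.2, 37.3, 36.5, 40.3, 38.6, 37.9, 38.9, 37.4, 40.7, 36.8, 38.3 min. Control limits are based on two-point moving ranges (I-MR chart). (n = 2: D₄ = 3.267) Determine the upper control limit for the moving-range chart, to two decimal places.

6.12

Moving ranges: 0.3, 2.1, 0.8, 3.8, 1.7, 0.7, 1.0, 1.5, 3.3, 3.9, 1.5; M̄R̄ = 20.6000 / 11 = 1.8727
UCL_MR = D₄·M̄R̄ = 3.267 × 1.8727 = 6.1182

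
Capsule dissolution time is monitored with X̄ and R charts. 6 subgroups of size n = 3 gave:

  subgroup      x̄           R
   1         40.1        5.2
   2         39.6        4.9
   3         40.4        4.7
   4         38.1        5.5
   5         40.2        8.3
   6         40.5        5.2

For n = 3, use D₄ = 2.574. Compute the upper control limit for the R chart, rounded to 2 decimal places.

14.50

R̄ = (5.2 + 4.9 + 4.7 + 5.5 + 8.3 + 5.2) / 6 = 33.8000 / 6 = 5.6333
UCL_R = D₄·R̄ = 2.574 × 5.6333 = 14.5002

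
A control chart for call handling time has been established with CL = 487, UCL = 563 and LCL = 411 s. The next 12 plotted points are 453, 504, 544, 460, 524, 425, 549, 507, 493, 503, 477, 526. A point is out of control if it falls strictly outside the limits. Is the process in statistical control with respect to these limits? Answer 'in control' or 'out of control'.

in control

All 12 points lie within [411, 563].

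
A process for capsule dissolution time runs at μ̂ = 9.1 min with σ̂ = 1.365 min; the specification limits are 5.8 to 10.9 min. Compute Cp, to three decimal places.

Cp = (USL − LSL) / (6σ̂) = (10.9 − 5.8) / (6 × 1.365) = 5.1000 / 8.1900 = 0.6227

0.623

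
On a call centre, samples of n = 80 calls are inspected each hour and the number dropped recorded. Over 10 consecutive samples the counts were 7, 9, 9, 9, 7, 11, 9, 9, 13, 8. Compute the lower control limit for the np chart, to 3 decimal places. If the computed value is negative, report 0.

0.580

p̄ = Σdᵢ / (k·n) = 91 / (10 × 80) = 0.11375
LCL = np̄ − 3·√(np̄(1−p̄)) = 9.1000 − 3 × 2.8399 = 0.5804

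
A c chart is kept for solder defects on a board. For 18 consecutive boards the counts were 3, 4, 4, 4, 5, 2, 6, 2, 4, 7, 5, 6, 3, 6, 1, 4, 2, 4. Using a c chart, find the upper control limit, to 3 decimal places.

10.000

c̄ = (3 + 4 + 4 + 4 + 5 + 2 + 6 + 2 + 4 + 7 + 5 + 6 + 3 + 6 + 1 + 4 + 2 + 4) / 18 = 72 / 18 = 4.0000
UCL = c̄ + 3√c̄ = 4.0000 + 3 × √4.0000 = 4.0000 + 3 × 2.0000 = 10.0000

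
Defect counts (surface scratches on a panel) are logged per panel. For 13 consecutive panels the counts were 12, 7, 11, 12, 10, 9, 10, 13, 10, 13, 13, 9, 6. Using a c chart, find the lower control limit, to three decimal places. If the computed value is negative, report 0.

0.717

c̄ = (12 + 7 + 11 + 12 + 10 + 9 + 10 + 13 + 10 + 13 + 13 + 9 + 6) / 13 = 135 / 13 = 10.3846
LCL = c̄ − 3√c̄ = 10.3846 − 3 × 3.2225 = 0.7171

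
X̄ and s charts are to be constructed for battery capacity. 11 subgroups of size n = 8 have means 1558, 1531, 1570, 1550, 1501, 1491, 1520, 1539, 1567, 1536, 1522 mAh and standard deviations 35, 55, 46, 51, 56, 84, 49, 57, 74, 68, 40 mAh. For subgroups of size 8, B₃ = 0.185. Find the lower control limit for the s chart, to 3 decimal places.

s̄ = (35 + 55 + 46 + 51 + 56 + 84 + 49 + 57 + 74 + 68 + 40) / 11 = 55.9091
LCL_s = B₃·s̄ = 0.185 × 55.9091 = 10.3432

10.343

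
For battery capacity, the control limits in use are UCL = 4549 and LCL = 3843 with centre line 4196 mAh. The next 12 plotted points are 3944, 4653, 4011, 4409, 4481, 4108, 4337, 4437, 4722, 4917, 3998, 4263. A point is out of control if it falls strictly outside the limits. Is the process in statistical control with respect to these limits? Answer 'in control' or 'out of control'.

Compare each point to [3843, 4549]: sample 2 = 4653 > UCL; sample 9 = 4722 > UCL; sample 10 = 4917 > UCL.

out of control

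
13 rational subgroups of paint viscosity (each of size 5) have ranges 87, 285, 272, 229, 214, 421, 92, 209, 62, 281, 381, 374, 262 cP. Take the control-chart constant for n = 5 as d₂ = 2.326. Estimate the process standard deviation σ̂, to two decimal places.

104.80

R̄ = (87 + 285 + 272 + 229 + 214 + 421 + 92 + 209 + 62 + 281 + 381 + 374 + 262) / 13 = 243.7692
σ̂ = R̄ / d₂ = 243.7692 / 2.326 = 104.8019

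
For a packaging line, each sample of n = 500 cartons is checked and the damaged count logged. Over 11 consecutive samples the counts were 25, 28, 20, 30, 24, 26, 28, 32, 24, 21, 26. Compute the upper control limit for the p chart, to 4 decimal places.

0.0813

p̄ = Σdᵢ / (k·n) = 284 / (11 × 500) = 0.05164
UCL = p̄ + 3·√(p̄(1−p̄)/n) = 0.05164 + 3 × √(0.05164×0.94836/500) = 0.05164 + 3 × 0.00990 = 0.08133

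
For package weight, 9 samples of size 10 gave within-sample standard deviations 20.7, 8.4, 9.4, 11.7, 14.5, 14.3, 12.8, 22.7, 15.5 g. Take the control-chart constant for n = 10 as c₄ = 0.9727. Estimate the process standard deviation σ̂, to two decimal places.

14.85

s̄ = (20.7 + 8.4 + 9.4 + 11.7 + 14.5 + 14.3 + 12.8 + 22.7 + 15.5) / 9 = 14.4444
σ̂ = s̄ / c₄ = 14.4444 / 0.9727 = 14.8498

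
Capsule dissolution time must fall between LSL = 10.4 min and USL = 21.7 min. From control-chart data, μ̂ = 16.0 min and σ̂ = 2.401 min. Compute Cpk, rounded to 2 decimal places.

Cpu = (USL − μ̂) / (3σ̂) = (21.7 − 16.0) / (3 × 2.401) = 0.7913; Cpl = (μ̂ − LSL) / (3σ̂) = (16.0 − 10.4) / (3 × 2.401) = 0.7775; Cpk = min(Cpu, Cpl) = 0.7775

0.78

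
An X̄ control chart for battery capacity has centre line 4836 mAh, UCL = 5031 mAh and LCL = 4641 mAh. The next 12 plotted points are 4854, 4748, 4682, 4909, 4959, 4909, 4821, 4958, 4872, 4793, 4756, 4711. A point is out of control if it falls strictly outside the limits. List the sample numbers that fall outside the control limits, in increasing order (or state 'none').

All 12 points lie within [4641, 5031].

none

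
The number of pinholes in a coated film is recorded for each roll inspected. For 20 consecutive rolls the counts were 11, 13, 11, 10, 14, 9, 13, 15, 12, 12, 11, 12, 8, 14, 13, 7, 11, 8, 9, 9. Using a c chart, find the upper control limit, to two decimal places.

21.09

c̄ = (11 + 13 + 11 + 10 + 14 + 9 + 13 + 15 + 12 + 12 + 11 + 12 + 8 + 14 + 13 + 7 + 11 + 8 + 9 + 9) / 20 = 222 / 20 = 11.1000
UCL = c̄ + 3√c̄ = 11.1000 + 3 × √11.1000 = 11.1000 + 3 × 3.3317 = 21.0950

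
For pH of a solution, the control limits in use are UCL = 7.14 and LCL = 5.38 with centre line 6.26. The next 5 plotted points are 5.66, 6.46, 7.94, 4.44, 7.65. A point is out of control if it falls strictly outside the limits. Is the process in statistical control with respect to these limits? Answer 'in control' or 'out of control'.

Compare each point to [5.38, 7.14]: sample 3 = 7.94 > UCL; sample 4 = 4.44 < LCL; sample 5 = 7.65 > UCL.

out of control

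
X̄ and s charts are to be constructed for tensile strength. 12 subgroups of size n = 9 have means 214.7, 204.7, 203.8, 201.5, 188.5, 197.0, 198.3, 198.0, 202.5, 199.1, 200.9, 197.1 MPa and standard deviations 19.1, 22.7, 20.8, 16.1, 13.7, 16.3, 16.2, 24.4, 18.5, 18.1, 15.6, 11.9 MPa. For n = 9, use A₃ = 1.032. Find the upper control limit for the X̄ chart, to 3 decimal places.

X̄̄ = (214.7 + 204.7 + 203.8 + 201.5 + 188.5 + 197.0 + 198.3 + 198.0 + 202.5 + 199.1 + 200.9 + 197.1) / 12 = 200.5083
s̄ = (19.1 + 22.7 + 20.8 + 16.1 + 13.7 + 16.3 + 16.2 + 24.4 + 18.5 + 18.1 + 15.6 + 11.9) / 12 = 17.7833
UCL = X̄̄ + A₃·s̄ = 200.5083 + 1.032 × 17.7833 = 218.8607

218.861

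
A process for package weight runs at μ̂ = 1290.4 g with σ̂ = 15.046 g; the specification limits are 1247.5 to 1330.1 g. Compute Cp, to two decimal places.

Cp = (USL − LSL) / (6σ̂) = (1330.1 − 1247.5) / (6 × 15.046) = 82.6000 / 90.2760 = 0.9150

0.91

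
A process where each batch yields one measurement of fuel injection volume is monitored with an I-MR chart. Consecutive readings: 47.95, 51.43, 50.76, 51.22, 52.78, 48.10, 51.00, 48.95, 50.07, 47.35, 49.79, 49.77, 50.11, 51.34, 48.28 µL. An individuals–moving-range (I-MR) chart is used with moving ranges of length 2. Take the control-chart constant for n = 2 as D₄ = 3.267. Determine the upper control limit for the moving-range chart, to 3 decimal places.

6.238

Moving ranges: 3.48, 0.67, 0.46, 1.56, 4.68, 2.90, 2.05, 1.12, 2.72, 2.44, 0.02, 0.34, 1.23, 3.06; M̄R̄ = 26.7300 / 14 = 1.9093
UCL_MR = D₄·M̄R̄ = 3.267 × 1.9093 = 6.2376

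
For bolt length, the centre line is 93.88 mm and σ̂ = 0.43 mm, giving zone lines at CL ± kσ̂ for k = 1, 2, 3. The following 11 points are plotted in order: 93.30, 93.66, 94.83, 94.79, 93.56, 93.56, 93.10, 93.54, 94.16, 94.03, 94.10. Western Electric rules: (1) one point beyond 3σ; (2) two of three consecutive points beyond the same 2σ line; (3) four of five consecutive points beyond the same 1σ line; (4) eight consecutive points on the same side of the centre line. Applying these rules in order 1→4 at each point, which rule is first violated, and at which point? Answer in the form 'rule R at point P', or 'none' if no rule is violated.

rule 2 at point 4

Zone of each point (C = within 1σ̂, B = 1σ̂–2σ̂, A = 2σ̂–3σ̂, * = beyond 3σ̂; sign = side of CL): 1:-B, 2:-C, 3:+A, 4:+A, 5:-C, 6:-C, 7:-B, 8:-C, 9:+C, 10:+C, 11:+C
Rule 2 (two of three consecutive points beyond the same 2σ limit) is satisfied at point 4.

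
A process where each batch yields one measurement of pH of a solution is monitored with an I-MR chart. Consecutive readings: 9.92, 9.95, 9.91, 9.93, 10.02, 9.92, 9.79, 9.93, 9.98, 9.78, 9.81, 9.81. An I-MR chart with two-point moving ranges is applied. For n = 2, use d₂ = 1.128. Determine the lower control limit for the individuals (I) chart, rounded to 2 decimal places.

9.70

X̄ = (9.92 + 9.95 + 9.91 + 9.93 + 10.02 + 9.92 + 9.79 + 9.93 + 9.98 + 9.78 + 9.81 + 9.81) / 12 = 9.8958
Moving ranges: 0.03, 0.04, 0.02, 0.09, 0.10, 0.13, 0.14, 0.05, 0.20, 0.03, 0.00; M̄R̄ = 0.8300 / 11 = 0.0755
LCL = X̄ − 3·M̄R̄/d₂ = 9.8958 − 3 × 0.0755 / 1.128 = 9.6952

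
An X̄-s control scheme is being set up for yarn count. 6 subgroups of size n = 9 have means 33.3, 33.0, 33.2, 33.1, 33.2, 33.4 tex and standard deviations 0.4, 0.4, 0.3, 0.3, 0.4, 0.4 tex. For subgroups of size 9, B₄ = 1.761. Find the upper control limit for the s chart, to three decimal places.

0.646

s̄ = (0.4 + 0.4 + 0.3 + 0.3 + 0.4 + 0.4) / 6 = 0.3667
UCL_s = B₄·s̄ = 1.761 × 0.3667 = 0.6457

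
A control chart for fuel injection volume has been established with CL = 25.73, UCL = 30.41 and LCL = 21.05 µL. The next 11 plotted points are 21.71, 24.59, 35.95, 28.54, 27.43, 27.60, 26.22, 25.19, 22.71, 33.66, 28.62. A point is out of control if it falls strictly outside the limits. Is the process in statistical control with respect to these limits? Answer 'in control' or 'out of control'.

out of control

Compare each point to [21.05, 30.41]: sample 3 = 35.95 > UCL; sample 10 = 33.66 > UCL.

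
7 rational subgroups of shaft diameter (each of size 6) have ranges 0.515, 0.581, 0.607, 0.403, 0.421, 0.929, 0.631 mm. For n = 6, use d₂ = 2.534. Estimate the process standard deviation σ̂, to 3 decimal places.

0.230

R̄ = (0.515 + 0.581 + 0.607 + 0.403 + 0.421 + 0.929 + 0.631) / 7 = 0.5839
σ̂ = R̄ / d₂ = 0.5839 / 2.534 = 0.2304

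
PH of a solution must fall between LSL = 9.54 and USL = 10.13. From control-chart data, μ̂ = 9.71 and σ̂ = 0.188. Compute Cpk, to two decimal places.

0.30

Cpu = (USL − μ̂) / (3σ̂) = (10.13 − 9.71) / (3 × 0.188) = 0.7447; Cpl = (μ̂ − LSL) / (3σ̂) = (9.71 − 9.54) / (3 × 0.188) = 0.3014; Cpk = min(Cpu, Cpl) = 0.3014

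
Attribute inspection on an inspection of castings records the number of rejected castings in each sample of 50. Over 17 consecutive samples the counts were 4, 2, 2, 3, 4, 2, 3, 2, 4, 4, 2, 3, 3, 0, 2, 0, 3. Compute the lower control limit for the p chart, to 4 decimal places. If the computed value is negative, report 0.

0.0000

p̄ = Σdᵢ / (k·n) = 43 / (17 × 50) = 0.05059
LCL = p̄ − 3·√(p̄(1−p̄)/n) = 0.05059 − 3 × 0.03099 = -0.04239 → 0 (negative, so LCL = 0)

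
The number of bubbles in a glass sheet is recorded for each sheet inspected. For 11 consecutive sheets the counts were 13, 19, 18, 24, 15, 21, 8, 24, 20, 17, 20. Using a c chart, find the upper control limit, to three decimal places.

c̄ = (13 + 19 + 18 + 24 + 15 + 21 + 8 + 24 + 20 + 17 + 20) / 11 = 199 / 11 = 18.0909
UCL = c̄ + 3√c̄ = 18.0909 + 3 × √18.0909 = 18.0909 + 3 × 4.2533 = 30.8509

30.851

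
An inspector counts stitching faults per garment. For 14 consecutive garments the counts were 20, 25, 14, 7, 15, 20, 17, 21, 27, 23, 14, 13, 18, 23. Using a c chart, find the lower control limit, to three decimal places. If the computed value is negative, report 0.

c̄ = (20 + 25 + 14 + 7 + 15 + 20 + 17 + 21 + 27 + 23 + 14 + 13 + 18 + 23) / 14 = 257 / 14 = 18.3571
LCL = c̄ − 3√c̄ = 18.3571 − 3 × 4.2845 = 5.5036

5.504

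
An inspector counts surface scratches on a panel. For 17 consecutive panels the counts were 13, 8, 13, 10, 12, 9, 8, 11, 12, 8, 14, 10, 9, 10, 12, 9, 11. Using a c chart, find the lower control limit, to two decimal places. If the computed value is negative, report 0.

c̄ = (13 + 8 + 13 + 10 + 12 + 9 + 8 + 11 + 12 + 8 + 14 + 10 + 9 + 10 + 12 + 9 + 11) / 17 = 179 / 17 = 10.5294
LCL = c̄ − 3√c̄ = 10.5294 − 3 × 3.2449 = 0.7947

0.79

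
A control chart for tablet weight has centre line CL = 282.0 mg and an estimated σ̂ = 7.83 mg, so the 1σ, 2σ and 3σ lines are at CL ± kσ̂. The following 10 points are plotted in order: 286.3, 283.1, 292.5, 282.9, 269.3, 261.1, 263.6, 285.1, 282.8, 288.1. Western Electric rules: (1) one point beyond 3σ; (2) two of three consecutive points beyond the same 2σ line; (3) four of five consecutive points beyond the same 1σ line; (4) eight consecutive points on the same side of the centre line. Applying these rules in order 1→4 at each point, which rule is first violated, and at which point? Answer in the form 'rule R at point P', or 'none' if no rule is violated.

Zone of each point (C = within 1σ̂, B = 1σ̂–2σ̂, A = 2σ̂–3σ̂, * = beyond 3σ̂; sign = side of CL): 1:+C, 2:+C, 3:+B, 4:+C, 5:-B, 6:-A, 7:-A, 8:+C, 9:+C, 10:+C
Rule 2 (two of three consecutive points beyond the same 2σ limit) is satisfied at point 7.

rule 2 at point 7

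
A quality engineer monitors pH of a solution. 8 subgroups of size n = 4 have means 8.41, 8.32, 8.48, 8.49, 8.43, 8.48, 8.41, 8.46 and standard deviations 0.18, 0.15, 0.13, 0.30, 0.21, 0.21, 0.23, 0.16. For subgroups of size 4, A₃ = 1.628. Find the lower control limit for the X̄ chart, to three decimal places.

8.116

X̄̄ = (8.41 + 8.32 + 8.48 + 8.49 + 8.43 + 8.48 + 8.41 + 8.46) / 8 = 8.4350
s̄ = (0.18 + 0.15 + 0.13 + 0.30 + 0.21 + 0.21 + 0.23 + 0.16) / 8 = 0.1963
LCL = X̄̄ − A₃·s̄ = 8.4350 − 1.628 × 0.1963 = 8.1155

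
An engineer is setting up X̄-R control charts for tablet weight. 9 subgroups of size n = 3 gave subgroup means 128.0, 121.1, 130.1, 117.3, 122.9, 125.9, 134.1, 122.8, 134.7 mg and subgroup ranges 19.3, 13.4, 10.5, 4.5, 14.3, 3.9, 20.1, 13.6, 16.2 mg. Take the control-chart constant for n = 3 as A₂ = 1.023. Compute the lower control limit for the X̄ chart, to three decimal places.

X̄̄ = (128.0 + 121.1 + 130.1 + 117.3 + 122.9 + 125.9 + 134.1 + 122.8 + 134.7) / 9 = 1136.9000 / 9 = 126.3222
R̄ = (19.3 + 13.4 + 10.5 + 4.5 + 14.3 + 3.9 + 20.1 + 13.6 + 16.2) / 9 = 115.8000 / 9 = 12.8667
LCL = X̄̄ − A₂·R̄ = 126.3222 − 1.023 × 12.8667 = 113.1596

113.160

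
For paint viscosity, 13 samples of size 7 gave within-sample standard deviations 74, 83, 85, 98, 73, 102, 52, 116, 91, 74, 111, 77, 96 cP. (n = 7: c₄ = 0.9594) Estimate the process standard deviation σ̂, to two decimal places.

90.76

s̄ = (74 + 83 + 85 + 98 + 73 + 102 + 52 + 116 + 91 + 74 + 111 + 77 + 96) / 13 = 87.0769
σ̂ = s̄ / c₄ = 87.0769 / 0.9594 = 90.7619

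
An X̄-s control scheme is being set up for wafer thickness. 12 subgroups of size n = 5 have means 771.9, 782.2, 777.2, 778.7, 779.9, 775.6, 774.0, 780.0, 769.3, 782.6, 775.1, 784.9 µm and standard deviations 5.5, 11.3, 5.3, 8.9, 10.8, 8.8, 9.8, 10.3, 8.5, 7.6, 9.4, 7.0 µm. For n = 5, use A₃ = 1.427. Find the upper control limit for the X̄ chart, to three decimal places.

X̄̄ = (771.9 + 782.2 + 777.2 + 778.7 + 779.9 + 775.6 + 774.0 + 780.0 + 769.3 + 782.6 + 775.1 + 784.9) / 12 = 777.6167
s̄ = (5.5 + 11.3 + 5.3 + 8.9 + 10.8 + 8.8 + 9.8 + 10.3 + 8.5 + 7.6 + 9.4 + 7.0) / 12 = 8.6000
UCL = X̄̄ + A₃·s̄ = 777.6167 + 1.427 × 8.6000 = 789.8889

789.889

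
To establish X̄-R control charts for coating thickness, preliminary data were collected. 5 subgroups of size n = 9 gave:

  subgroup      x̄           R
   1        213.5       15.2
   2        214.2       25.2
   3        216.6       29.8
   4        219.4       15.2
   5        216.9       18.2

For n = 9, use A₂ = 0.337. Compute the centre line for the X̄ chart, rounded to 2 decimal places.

X̄̄ = (213.5 + 214.2 + 216.6 + 219.4 + 216.9) / 5 = 1080.6000 / 5 = 216.1200
CL = X̄̄ = 216.1200

216.12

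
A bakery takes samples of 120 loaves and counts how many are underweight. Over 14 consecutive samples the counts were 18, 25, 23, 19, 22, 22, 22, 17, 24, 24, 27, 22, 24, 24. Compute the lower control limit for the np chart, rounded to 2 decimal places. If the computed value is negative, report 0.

p̄ = Σdᵢ / (k·n) = 313 / (14 × 120) = 0.18631
LCL = np̄ − 3·√(np̄(1−p̄)) = 22.3571 − 3 × 4.2652 = 9.5616

9.56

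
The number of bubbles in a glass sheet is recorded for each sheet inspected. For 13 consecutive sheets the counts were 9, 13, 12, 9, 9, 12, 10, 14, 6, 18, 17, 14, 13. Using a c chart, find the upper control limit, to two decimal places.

c̄ = (9 + 13 + 12 + 9 + 9 + 12 + 10 + 14 + 6 + 18 + 17 + 14 + 13) / 13 = 156 / 13 = 12.0000
UCL = c̄ + 3√c̄ = 12.0000 + 3 × √12.0000 = 12.0000 + 3 × 3.4641 = 22.3923

22.39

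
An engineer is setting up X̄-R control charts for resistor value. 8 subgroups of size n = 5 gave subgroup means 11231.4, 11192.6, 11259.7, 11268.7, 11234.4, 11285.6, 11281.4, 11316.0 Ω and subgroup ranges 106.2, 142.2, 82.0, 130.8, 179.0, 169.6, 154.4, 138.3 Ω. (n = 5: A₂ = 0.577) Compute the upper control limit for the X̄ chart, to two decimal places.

X̄̄ = (11231.4 + 11192.6 + 11259.7 + 11268.7 + 11234.4 + 11285.6 + 11281.4 + 11316.0) / 8 = 90069.8000 / 8 = 11258.7250
R̄ = (106.2 + 142.2 + 82.0 + 130.8 + 179.0 + 169.6 + 154.4 + 138.3) / 8 = 1102.5000 / 8 = 137.8125
UCL = X̄̄ + A₂·R̄ = 11258.7250 + 0.577 × 137.8125 = 11338.2428

11338.24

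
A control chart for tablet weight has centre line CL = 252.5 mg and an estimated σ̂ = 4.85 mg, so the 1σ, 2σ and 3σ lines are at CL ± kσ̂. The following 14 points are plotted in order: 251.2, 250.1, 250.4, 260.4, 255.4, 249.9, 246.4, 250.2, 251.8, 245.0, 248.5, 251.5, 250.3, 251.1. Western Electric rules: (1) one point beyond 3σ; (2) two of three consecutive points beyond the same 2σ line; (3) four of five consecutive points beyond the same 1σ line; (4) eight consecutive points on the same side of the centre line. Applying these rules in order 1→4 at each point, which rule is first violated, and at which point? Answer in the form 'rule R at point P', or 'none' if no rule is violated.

Zone of each point (C = within 1σ̂, B = 1σ̂–2σ̂, A = 2σ̂–3σ̂, * = beyond 3σ̂; sign = side of CL): 1:-C, 2:-C, 3:-C, 4:+B, 5:+C, 6:-C, 7:-B, 8:-C, 9:-C, 10:-B, 11:-C, 12:-C, 13:-C, 14:-C
Rule 4 (eight consecutive points on the same side of the centre line) is satisfied at point 13.

rule 4 at point 13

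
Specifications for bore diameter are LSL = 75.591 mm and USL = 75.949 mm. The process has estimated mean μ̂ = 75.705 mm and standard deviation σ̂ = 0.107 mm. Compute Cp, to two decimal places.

Cp = (USL − LSL) / (6σ̂) = (75.949 − 75.591) / (6 × 0.107) = 0.3580 / 0.6420 = 0.5576

0.56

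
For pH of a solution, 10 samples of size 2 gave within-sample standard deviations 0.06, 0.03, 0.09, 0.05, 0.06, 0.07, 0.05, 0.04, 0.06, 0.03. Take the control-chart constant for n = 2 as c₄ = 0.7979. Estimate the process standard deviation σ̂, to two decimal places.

s̄ = (0.06 + 0.03 + 0.09 + 0.05 + 0.06 + 0.07 + 0.05 + 0.04 + 0.06 + 0.03) / 10 = 0.0540
σ̂ = s̄ / c₄ = 0.0540 / 0.7979 = 0.0677

0.07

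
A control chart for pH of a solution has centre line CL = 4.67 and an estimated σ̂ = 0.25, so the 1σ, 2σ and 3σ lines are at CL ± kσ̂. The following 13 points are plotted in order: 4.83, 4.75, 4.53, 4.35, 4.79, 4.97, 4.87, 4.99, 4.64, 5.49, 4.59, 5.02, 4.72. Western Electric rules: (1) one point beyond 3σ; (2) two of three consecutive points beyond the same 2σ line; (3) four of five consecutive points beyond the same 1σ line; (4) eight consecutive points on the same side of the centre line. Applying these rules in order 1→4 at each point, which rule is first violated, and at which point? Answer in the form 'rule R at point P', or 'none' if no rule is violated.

Zone of each point (C = within 1σ̂, B = 1σ̂–2σ̂, A = 2σ̂–3σ̂, * = beyond 3σ̂; sign = side of CL): 1:+C, 2:+C, 3:-C, 4:-B, 5:+C, 6:+B, 7:+C, 8:+B, 9:-C, 10:+*, 11:-C, 12:+B, 13:+C
Rule 1 (one point beyond the 3σ limits) is satisfied at point 10.

rule 1 at point 10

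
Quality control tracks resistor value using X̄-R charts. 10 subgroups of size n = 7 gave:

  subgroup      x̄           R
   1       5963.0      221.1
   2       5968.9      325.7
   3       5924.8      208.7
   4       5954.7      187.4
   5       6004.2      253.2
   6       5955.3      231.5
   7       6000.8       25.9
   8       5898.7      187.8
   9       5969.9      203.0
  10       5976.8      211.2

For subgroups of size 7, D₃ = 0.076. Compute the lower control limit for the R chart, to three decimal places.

15.622

R̄ = (221.1 + 325.7 + 208.7 + 187.4 + 253.2 + 231.5 + 25.9 + 187.8 + 203.0 + 211.2) / 10 = 2055.5000 / 10 = 205.5500
LCL_R = D₃·R̄ = 0.076 × 205.5500 = 15.6218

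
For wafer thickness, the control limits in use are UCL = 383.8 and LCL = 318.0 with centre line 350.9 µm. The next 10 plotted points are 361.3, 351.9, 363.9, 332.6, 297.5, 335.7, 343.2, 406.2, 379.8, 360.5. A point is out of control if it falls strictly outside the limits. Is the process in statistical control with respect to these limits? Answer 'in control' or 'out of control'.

out of control

Compare each point to [318.0, 383.8]: sample 5 = 297.5 < LCL; sample 8 = 406.2 > UCL.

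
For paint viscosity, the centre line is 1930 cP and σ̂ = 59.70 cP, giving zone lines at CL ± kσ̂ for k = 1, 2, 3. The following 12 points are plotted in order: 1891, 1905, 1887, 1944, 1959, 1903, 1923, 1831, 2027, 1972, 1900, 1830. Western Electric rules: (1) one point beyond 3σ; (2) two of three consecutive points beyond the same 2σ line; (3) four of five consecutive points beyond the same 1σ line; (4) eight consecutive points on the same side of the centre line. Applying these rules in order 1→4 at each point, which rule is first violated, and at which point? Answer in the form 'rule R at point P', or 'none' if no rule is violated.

Zone of each point (C = within 1σ̂, B = 1σ̂–2σ̂, A = 2σ̂–3σ̂, * = beyond 3σ̂; sign = side of CL): 1:-C, 2:-C, 3:-C, 4:+C, 5:+C, 6:-C, 7:-C, 8:-B, 9:+B, 10:+C, 11:-C, 12:-B
No rule fires across all 12 points.

none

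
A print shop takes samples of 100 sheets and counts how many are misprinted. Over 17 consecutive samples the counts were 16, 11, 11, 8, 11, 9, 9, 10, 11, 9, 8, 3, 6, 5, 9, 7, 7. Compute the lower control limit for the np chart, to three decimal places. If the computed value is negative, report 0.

0.314

p̄ = Σdᵢ / (k·n) = 150 / (17 × 100) = 0.08824
LCL = np̄ − 3·√(np̄(1−p̄)) = 8.8235 − 3 × 2.8364 = 0.3144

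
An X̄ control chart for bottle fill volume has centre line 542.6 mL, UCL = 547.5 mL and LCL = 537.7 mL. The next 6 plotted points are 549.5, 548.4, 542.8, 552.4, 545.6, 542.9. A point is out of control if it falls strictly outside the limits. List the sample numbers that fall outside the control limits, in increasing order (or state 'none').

1, 2, 4

Compare each point to [537.7, 547.5]: sample 1 = 549.5 > UCL; sample 2 = 548.4 > UCL; sample 4 = 552.4 > UCL.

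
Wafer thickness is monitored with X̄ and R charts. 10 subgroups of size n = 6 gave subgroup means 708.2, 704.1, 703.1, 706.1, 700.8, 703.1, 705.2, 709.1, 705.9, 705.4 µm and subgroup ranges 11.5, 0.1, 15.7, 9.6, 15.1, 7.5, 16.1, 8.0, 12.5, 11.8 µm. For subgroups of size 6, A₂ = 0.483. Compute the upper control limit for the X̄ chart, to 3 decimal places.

710.312

X̄̄ = (708.2 + 704.1 + 703.1 + 706.1 + 700.8 + 703.1 + 705.2 + 709.1 + 705.9 + 705.4) / 10 = 7051.0000 / 10 = 705.1000
R̄ = (11.5 + 0.1 + 15.7 + 9.6 + 15.1 + 7.5 + 16.1 + 8.0 + 12.5 + 11.8) / 10 = 107.9000 / 10 = 10.7900
UCL = X̄̄ + A₂·R̄ = 705.1000 + 0.483 × 10.7900 = 710.3116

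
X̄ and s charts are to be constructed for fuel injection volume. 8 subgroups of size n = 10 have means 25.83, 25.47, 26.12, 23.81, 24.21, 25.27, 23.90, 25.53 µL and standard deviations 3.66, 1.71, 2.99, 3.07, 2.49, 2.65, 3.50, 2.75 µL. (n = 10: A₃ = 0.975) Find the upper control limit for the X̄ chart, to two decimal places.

X̄̄ = (25.83 + 25.47 + 26.12 + 23.81 + 24.21 + 25.27 + 23.90 + 25.53) / 8 = 25.0175
s̄ = (3.66 + 1.71 + 2.99 + 3.07 + 2.49 + 2.65 + 3.50 + 2.75) / 8 = 2.8525
UCL = X̄̄ + A₃·s̄ = 25.0175 + 0.975 × 2.8525 = 27.7987

27.80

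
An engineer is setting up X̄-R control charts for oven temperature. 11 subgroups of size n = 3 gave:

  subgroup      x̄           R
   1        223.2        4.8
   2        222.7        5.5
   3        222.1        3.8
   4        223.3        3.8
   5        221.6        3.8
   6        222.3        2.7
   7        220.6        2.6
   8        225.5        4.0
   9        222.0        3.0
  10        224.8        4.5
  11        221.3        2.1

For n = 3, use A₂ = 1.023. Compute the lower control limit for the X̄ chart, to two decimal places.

X̄̄ = (223.2 + 222.7 + 222.1 + 223.3 + 221.6 + 222.3 + 220.6 + 225.5 + 222.0 + 224.8 + 221.3) / 11 = 2449.4000 / 11 = 222.6727
R̄ = (4.8 + 5.5 + 3.8 + 3.8 + 3.8 + 2.7 + 2.6 + 4.0 + 3.0 + 4.5 + 2.1) / 11 = 40.6000 / 11 = 3.6909
LCL = X̄̄ − A₂·R̄ = 222.6727 − 1.023 × 3.6909 = 218.8969

218.90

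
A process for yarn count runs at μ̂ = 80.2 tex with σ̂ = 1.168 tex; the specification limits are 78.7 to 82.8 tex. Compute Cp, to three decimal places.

0.585

Cp = (USL − LSL) / (6σ̂) = (82.8 − 78.7) / (6 × 1.168) = 4.1000 / 7.0080 = 0.5850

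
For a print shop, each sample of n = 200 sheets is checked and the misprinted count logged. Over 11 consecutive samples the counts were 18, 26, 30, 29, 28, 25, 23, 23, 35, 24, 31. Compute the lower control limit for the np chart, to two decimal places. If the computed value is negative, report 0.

12.15

p̄ = Σdᵢ / (k·n) = 292 / (11 × 200) = 0.13273
LCL = np̄ − 3·√(np̄(1−p̄)) = 26.5455 − 3 × 4.7981 = 12.1510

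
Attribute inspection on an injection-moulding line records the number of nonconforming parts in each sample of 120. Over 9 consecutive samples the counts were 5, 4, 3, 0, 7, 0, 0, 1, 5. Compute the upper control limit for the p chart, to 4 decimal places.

0.0643

p̄ = Σdᵢ / (k·n) = 25 / (9 × 120) = 0.02315
UCL = p̄ + 3·√(p̄(1−p̄)/n) = 0.02315 + 3 × √(0.02315×0.97685/120) = 0.02315 + 3 × 0.01373 = 0.06433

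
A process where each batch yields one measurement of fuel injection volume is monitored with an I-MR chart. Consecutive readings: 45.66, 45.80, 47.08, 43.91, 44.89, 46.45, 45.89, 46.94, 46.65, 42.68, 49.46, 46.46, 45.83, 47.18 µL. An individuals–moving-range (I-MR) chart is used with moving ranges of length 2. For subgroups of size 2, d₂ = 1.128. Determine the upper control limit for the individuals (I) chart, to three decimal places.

51.128

X̄ = (45.66 + 45.80 + 47.08 + 43.91 + 44.89 + 46.45 + 45.89 + 46.94 + 46.65 + 42.68 + 49.46 + 46.46 + 45.83 + 47.18) / 14 = 46.0629
Moving ranges: 0.14, 1.28, 3.17, 0.98, 1.56, 0.56, 1.05, 0.29, 3.97, 6.78, 3.00, 0.63, 1.35; M̄R̄ = 24.7600 / 13 = 1.9046
UCL = X̄ + 3·M̄R̄/d₂ = 46.0629 + 3 × 1.9046 / 1.128 = 51.1283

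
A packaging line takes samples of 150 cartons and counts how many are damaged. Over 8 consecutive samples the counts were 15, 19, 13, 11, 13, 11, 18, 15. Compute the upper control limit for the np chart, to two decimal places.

25.19

p̄ = Σdᵢ / (k·n) = 115 / (8 × 150) = 0.09583
UCL = np̄ + 3·√(np̄(1−p̄)) = 14.3750 + 3 × √(14.3750×0.90417) = 14.3750 + 3 × 3.6052 = 25.1906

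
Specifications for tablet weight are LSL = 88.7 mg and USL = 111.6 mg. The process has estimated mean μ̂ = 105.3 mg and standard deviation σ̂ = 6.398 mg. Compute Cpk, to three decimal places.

Cpu = (USL − μ̂) / (3σ̂) = (111.6 − 105.3) / (3 × 6.398) = 0.3282; Cpl = (μ̂ − LSL) / (3σ̂) = (105.3 − 88.7) / (3 × 6.398) = 0.8649; Cpk = min(Cpu, Cpl) = 0.3282

0.328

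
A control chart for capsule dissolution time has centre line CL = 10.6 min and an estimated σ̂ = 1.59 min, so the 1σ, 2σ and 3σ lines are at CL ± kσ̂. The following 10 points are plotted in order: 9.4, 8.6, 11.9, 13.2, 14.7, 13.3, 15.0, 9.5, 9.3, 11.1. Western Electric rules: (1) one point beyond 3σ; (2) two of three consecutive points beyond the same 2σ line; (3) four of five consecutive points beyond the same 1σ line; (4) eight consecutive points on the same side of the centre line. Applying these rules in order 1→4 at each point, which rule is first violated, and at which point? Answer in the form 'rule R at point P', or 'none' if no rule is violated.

rule 2 at point 7

Zone of each point (C = within 1σ̂, B = 1σ̂–2σ̂, A = 2σ̂–3σ̂, * = beyond 3σ̂; sign = side of CL): 1:-C, 2:-B, 3:+C, 4:+B, 5:+A, 6:+B, 7:+A, 8:-C, 9:-C, 10:+C
Rule 2 (two of three consecutive points beyond the same 2σ limit) is satisfied at point 7.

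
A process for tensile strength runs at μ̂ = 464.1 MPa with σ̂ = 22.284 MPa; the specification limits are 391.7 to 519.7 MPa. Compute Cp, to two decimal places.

0.96

Cp = (USL − LSL) / (6σ̂) = (519.7 − 391.7) / (6 × 22.284) = 128.0000 / 133.7040 = 0.9573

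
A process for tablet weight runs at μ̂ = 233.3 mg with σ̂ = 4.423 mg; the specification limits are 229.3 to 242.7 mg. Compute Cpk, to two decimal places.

Cpu = (USL − μ̂) / (3σ̂) = (242.7 − 233.3) / (3 × 4.423) = 0.7084; Cpl = (μ̂ − LSL) / (3σ̂) = (233.3 − 229.3) / (3 × 4.423) = 0.3015; Cpk = min(Cpu, Cpl) = 0.3015

0.30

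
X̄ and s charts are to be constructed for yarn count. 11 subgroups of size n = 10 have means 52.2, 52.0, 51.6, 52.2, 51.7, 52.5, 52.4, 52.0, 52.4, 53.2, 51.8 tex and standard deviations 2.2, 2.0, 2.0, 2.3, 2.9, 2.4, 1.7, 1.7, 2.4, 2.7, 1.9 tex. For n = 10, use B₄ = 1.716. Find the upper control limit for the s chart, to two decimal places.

3.78

s̄ = (2.2 + 2.0 + 2.0 + 2.3 + 2.9 + 2.4 + 1.7 + 1.7 + 2.4 + 2.7 + 1.9) / 11 = 2.2000
UCL_s = B₄·s̄ = 1.716 × 2.2000 = 3.7752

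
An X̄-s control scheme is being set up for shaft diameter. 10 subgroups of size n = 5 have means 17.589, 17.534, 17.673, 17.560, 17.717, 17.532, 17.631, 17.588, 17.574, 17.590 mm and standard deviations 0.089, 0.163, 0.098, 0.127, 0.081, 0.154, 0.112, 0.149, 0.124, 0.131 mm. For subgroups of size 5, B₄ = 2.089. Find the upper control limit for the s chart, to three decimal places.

s̄ = (0.089 + 0.163 + 0.098 + 0.127 + 0.081 + 0.154 + 0.112 + 0.149 + 0.124 + 0.131) / 10 = 0.1228
UCL_s = B₄·s̄ = 2.089 × 0.1228 = 0.2565

0.257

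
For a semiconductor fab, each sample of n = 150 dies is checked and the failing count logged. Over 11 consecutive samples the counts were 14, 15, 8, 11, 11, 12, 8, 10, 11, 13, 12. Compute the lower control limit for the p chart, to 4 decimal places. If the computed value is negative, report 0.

p̄ = Σdᵢ / (k·n) = 125 / (11 × 150) = 0.07576
LCL = p̄ − 3·√(p̄(1−p̄)/n) = 0.07576 − 3 × 0.02161 = 0.01094

0.0109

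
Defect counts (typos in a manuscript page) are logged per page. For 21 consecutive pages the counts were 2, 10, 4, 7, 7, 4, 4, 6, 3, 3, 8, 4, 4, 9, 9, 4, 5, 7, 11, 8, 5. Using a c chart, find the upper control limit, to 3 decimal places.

c̄ = (2 + 10 + 4 + 7 + 7 + 4 + 4 + 6 + 3 + 3 + 8 + 4 + 4 + 9 + 9 + 4 + 5 + 7 + 11 + 8 + 5) / 21 = 124 / 21 = 5.9048
UCL = c̄ + 3√c̄ = 5.9048 + 3 × √5.9048 = 5.9048 + 3 × 2.4300 = 13.1947

13.195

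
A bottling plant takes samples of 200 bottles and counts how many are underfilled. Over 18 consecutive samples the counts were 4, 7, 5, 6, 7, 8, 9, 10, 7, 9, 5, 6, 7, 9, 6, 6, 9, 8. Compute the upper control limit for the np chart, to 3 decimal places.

14.968

p̄ = Σdᵢ / (k·n) = 128 / (18 × 200) = 0.03556
UCL = np̄ + 3·√(np̄(1−p̄)) = 7.1111 + 3 × √(7.1111×0.96444) = 7.1111 + 3 × 2.6188 = 14.9676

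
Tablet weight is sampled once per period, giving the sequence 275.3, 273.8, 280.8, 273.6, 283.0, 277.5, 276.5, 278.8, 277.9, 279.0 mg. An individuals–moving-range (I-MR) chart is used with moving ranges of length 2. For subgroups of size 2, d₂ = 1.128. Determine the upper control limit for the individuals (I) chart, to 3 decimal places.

X̄ = (275.3 + 273.8 + 280.8 + 273.6 + 283.0 + 277.5 + 276.5 + 278.8 + 277.9 + 279.0) / 10 = 277.6200
Moving ranges: 1.5, 7.0, 7.2, 9.4, 5.5, 1.0, 2.3, 0.9, 1.1; M̄R̄ = 35.9000 / 9 = 3.9889
UCL = X̄ + 3·M̄R̄/d₂ = 277.6200 + 3 × 3.9889 / 1.128 = 288.2287

288.229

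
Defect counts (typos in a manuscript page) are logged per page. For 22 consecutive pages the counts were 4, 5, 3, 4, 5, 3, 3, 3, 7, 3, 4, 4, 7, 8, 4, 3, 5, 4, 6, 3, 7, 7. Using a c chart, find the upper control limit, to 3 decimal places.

11.096

c̄ = (4 + 5 + 3 + 4 + 5 + 3 + 3 + 3 + 7 + 3 + 4 + 4 + 7 + 8 + 4 + 3 + 5 + 4 + 6 + 3 + 7 + 7) / 22 = 102 / 22 = 4.6364
UCL = c̄ + 3√c̄ = 4.6364 + 3 × √4.6364 = 4.6364 + 3 × 2.1532 = 11.0960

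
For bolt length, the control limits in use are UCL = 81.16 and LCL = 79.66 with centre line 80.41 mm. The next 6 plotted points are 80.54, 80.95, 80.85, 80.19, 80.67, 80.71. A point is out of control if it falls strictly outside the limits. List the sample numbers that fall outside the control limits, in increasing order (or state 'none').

none

All 6 points lie within [79.66, 81.16].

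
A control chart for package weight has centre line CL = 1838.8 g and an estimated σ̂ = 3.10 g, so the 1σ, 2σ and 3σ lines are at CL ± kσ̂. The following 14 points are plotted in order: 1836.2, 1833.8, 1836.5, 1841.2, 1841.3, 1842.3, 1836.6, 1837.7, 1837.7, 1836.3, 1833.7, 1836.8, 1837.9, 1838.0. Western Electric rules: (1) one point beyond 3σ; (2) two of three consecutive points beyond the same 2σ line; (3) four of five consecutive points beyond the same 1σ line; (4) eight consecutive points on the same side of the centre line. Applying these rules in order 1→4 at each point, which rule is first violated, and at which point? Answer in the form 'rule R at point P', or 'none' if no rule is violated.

Zone of each point (C = within 1σ̂, B = 1σ̂–2σ̂, A = 2σ̂–3σ̂, * = beyond 3σ̂; sign = side of CL): 1:-C, 2:-B, 3:-C, 4:+C, 5:+C, 6:+B, 7:-C, 8:-C, 9:-C, 10:-C, 11:-B, 12:-C, 13:-C, 14:-C
Rule 4 (eight consecutive points on the same side of the centre line) is satisfied at point 14.

rule 4 at point 14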